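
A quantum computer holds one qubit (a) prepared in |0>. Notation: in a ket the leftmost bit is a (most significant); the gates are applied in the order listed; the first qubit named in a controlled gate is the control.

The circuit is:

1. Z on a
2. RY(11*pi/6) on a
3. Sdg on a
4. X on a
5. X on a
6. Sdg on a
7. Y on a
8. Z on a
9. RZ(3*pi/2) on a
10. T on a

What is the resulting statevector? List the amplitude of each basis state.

The resulting statevector has amplitude (-sqrt(6) + sqrt(2))*exp(3*I*pi/4)/4 on |0>, I*(-sqrt(6) - sqrt(2))/4 on |1>.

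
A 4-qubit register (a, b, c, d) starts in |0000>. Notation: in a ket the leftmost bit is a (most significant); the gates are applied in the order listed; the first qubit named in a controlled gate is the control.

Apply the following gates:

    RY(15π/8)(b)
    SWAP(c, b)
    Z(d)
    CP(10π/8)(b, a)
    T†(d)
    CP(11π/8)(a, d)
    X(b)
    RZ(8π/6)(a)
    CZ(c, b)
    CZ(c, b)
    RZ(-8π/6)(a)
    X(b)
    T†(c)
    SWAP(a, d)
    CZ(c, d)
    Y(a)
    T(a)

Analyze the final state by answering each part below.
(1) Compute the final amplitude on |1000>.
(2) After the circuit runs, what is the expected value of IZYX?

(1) |1000> carries amplitude -exp(3*I*pi/4)*cos(pi/16) in the final state. Key observation: gates 7-12 undo each other exactly, leaving only the rest of the circuit to track.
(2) The observable IZYX averages to 0.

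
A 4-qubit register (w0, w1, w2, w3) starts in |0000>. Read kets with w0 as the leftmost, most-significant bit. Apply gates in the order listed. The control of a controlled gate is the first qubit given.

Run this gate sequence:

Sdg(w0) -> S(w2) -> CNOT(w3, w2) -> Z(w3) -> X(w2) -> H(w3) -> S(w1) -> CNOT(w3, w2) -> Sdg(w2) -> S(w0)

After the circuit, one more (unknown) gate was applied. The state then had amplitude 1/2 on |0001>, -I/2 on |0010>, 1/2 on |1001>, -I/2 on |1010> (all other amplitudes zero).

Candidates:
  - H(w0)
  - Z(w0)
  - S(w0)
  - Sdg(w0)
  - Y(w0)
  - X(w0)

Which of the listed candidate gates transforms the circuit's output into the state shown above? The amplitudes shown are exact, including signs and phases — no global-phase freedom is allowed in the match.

The applied gate was H(w0).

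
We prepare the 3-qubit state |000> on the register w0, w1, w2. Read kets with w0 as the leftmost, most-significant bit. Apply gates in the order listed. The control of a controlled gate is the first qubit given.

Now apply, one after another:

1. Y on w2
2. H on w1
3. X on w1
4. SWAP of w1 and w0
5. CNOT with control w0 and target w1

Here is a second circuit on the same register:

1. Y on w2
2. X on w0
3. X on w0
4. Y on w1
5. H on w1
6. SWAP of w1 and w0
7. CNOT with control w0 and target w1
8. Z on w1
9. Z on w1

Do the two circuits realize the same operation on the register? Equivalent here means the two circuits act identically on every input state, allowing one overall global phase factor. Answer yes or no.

No, they are not equivalent — no single phase factor reconciles the two unitaries.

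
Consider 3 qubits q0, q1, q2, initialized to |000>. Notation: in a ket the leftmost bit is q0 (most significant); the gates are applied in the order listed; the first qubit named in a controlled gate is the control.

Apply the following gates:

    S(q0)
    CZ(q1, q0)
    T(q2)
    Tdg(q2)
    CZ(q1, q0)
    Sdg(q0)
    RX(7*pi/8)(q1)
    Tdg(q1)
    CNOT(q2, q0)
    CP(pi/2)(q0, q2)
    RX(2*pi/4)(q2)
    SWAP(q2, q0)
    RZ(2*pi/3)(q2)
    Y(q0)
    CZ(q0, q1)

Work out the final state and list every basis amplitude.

After the circuit, the state carries amplitude sqrt(2)*exp(2*I*pi/3)*sin(pi/16)/2 on |000>, 0 on |001>, -sqrt(2)*exp(11*I*pi/12)*cos(pi/16)/2 on |010>, 0 on |011>, sqrt(2)*exp(I*pi/6)*sin(pi/16)/2 on |100>, 0 on |101>, sqrt(2)*exp(5*I*pi/12)*cos(pi/16)/2 on |110>, 0 on |111>. Key observation: the block from step 1 through step 6 cancels to the identity and can be dropped.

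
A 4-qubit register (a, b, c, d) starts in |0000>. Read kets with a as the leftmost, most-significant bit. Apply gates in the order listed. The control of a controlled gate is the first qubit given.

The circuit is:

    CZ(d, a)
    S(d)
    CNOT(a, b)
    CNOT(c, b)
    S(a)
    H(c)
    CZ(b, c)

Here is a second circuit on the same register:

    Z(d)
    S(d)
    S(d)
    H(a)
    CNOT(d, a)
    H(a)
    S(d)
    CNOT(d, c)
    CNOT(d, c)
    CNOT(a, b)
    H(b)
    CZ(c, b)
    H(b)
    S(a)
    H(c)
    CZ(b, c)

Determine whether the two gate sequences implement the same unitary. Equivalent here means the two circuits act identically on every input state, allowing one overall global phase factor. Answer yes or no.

Yes — the two circuits implement the same unitary up to a global phase.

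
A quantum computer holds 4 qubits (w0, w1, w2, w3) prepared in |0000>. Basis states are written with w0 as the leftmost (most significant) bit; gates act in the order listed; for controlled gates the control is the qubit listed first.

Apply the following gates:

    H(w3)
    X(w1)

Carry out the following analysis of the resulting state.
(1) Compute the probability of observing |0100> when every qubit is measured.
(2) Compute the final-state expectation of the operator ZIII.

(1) A full measurement returns |0100> with probability 1/2.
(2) In the final state, ZIII has expectation 1.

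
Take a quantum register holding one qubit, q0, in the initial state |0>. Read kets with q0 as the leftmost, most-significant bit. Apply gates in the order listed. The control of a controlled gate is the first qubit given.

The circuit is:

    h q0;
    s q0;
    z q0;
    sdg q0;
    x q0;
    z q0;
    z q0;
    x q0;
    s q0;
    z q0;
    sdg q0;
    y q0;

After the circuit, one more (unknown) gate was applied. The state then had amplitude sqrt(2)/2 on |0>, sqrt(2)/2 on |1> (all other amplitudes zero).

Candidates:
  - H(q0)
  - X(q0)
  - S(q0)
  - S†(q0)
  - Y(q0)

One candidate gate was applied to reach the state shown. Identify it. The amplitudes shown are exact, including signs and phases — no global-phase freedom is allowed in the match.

It was Y(q0) that produced the state shown. Key observation: the block from step 3 through step 10 cancels to the identity and can be dropped.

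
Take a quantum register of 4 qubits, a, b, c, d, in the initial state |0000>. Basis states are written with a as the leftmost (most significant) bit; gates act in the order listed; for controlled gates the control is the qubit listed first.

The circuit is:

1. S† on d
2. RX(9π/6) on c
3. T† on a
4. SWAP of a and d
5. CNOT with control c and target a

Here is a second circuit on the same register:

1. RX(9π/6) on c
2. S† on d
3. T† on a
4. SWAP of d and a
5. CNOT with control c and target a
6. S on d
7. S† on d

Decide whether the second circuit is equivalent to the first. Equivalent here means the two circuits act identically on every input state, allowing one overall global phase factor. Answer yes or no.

Yes: on every input state the two circuits agree up to one overall phase factor.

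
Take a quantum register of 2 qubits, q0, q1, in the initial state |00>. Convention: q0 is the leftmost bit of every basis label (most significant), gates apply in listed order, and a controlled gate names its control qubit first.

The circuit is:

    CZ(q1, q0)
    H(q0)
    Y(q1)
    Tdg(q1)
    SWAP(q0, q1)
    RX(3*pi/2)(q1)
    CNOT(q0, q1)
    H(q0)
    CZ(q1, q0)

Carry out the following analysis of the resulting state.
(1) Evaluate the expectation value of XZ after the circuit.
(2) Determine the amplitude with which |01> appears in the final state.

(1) The observable XZ averages to -1.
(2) The final state's coefficient on |01> equals sqrt(2)*(-1 + I)*exp(3*I*pi/4)/4.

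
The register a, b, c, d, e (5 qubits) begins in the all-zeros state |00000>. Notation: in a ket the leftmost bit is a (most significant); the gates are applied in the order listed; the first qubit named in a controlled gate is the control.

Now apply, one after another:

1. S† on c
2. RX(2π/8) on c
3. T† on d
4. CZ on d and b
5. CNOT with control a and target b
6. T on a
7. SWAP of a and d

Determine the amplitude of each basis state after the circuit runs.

The final amplitudes are sqrt(sqrt(2) + 2)/2 on |00000>, -I*sqrt(2 - sqrt(2))/2 on |00100>, and 0 on every other basis state.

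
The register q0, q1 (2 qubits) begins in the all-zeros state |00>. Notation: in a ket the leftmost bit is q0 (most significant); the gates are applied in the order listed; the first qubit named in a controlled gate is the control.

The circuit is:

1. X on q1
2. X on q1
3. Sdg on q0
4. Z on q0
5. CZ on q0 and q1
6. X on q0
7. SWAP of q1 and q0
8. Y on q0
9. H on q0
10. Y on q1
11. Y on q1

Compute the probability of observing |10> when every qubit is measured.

A full measurement returns |10> with probability 0.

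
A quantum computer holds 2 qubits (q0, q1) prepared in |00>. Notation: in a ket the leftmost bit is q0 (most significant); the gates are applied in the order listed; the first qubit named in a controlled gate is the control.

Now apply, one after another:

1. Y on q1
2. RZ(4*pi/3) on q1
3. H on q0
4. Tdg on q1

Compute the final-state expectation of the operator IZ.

The expectation value of IZ is -1.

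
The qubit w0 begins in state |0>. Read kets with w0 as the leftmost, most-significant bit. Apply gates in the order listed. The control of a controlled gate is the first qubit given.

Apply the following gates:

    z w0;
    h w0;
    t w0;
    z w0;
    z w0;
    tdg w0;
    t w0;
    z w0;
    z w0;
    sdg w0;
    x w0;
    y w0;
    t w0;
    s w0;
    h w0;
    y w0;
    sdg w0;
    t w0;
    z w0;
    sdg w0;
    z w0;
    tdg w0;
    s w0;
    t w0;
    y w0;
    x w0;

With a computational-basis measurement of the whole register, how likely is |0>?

Outcome |0> occurs with probability 1/2. Key observation: steps 4-9 multiply out to the identity, so the circuit reduces to the remaining gates.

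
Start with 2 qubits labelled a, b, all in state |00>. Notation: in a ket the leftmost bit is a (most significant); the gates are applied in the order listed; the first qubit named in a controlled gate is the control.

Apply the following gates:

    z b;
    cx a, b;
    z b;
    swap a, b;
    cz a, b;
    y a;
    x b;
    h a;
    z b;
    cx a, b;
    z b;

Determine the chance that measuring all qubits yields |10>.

A full measurement returns |10> with probability 1/2.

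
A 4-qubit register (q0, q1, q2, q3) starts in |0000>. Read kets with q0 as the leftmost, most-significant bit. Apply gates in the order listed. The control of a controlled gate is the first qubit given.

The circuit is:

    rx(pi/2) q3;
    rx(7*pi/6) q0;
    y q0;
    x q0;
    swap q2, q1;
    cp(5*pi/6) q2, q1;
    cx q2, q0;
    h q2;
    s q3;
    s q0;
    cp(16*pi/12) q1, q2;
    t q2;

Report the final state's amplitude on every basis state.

The resulting statevector has amplitude I*(-sqrt(6) + sqrt(2))/8 on |0000>, I*(-sqrt(6) + sqrt(2))/8 on |0001>, (-sqrt(6) + sqrt(2))*exp(3*I*pi/4)/8 on |0010>, (-sqrt(6) + sqrt(2))*exp(3*I*pi/4)/8 on |0011>, 0 on |0100>, 0 on |0101>, 0 on |0110>, 0 on |0111>, I*(-sqrt(6) - sqrt(2))/8 on |1000>, I*(-sqrt(6) - sqrt(2))/8 on |1001>, (-sqrt(6) - sqrt(2))*exp(3*I*pi/4)/8 on |1010>, (-sqrt(6) - sqrt(2))*exp(3*I*pi/4)/8 on |1011>, 0 on |1100>, 0 on |1101>, 0 on |1110>, 0 on |1111>.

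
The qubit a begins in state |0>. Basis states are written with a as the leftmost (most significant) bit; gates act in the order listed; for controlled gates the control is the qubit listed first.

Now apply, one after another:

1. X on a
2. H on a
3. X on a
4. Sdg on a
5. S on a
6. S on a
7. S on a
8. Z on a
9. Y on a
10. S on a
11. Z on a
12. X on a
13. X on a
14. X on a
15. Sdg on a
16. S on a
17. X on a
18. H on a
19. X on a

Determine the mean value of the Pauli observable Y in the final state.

The expectation value of Y is -1.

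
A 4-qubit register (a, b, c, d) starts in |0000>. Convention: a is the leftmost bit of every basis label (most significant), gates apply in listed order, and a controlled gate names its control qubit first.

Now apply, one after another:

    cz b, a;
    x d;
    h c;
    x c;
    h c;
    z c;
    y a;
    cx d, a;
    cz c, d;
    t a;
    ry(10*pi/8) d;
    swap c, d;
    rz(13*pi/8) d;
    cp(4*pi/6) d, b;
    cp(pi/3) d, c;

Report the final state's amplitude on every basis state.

After the circuit, the state carries amplitude sqrt(sqrt(2) + 2)*exp(11*I*pi/16)/2 on |0000>, sqrt(2 - sqrt(2))*exp(11*I*pi/16)/2 on |0010>, and 0 on every other basis state. Key observation: steps 3-6 multiply out to the identity, so the circuit reduces to the remaining gates.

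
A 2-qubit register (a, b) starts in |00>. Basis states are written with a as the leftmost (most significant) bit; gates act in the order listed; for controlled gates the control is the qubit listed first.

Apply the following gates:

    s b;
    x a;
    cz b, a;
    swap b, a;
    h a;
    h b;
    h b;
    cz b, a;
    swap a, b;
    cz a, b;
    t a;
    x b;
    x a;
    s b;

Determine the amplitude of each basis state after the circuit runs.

After the circuit, the state carries amplitude sqrt(2)*exp(I*pi/4)/2 on |00>, sqrt(2)*exp(3*I*pi/4)/2 on |01>, 0 on |10>, 0 on |11>.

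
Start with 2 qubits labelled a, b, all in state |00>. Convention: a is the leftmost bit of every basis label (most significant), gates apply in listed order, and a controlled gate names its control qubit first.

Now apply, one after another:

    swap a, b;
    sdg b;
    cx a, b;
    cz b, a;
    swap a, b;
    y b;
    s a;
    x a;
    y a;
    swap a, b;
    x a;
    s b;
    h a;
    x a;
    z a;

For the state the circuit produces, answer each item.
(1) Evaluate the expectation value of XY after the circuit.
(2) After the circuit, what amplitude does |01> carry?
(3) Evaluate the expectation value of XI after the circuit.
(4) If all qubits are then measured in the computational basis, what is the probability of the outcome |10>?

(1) The observable XY averages to 0.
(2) |01> carries amplitude 0 in the final state.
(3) The observable XI averages to -1.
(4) A full measurement returns |10> with probability 1/2.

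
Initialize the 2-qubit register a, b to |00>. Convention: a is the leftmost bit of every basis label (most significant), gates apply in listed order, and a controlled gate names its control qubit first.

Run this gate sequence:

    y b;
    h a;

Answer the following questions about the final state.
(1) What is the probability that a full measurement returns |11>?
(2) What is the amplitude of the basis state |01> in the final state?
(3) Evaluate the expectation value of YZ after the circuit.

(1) The probability of measuring |11> is 1/2.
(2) |01> carries amplitude sqrt(2)*I/2 in the final state.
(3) In the final state, YZ has expectation 0.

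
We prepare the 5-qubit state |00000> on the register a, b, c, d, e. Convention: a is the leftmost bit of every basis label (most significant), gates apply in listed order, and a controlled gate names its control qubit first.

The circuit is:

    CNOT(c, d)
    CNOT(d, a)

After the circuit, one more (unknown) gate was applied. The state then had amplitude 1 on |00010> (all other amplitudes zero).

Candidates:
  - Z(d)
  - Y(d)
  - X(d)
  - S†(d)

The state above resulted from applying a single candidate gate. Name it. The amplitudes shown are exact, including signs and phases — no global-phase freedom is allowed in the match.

The unique candidate consistent with the amplitudes is X(d).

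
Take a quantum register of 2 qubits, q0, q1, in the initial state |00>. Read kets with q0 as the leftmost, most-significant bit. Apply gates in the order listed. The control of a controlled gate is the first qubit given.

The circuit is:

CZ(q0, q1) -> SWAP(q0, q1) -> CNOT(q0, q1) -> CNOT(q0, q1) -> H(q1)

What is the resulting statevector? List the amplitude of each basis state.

After the circuit, the state carries amplitude sqrt(2)/2 on |00>, sqrt(2)/2 on |01>, 0 on |10>, 0 on |11>. Key observation: gates 3-4 undo each other exactly, leaving only the rest of the circuit to track.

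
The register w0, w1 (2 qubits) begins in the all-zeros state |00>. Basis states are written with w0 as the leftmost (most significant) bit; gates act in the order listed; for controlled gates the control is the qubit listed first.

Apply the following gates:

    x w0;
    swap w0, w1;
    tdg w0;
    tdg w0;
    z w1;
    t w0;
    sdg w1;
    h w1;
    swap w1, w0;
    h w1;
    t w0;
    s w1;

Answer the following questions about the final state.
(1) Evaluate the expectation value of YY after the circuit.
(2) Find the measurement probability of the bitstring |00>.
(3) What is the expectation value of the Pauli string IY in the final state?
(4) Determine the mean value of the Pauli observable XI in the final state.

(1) The observable YY averages to -sqrt(2)/2.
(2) The probability of measuring |00> is 1/4.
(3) In the final state, IY has expectation 1.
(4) In the final state, XI has expectation -sqrt(2)/2.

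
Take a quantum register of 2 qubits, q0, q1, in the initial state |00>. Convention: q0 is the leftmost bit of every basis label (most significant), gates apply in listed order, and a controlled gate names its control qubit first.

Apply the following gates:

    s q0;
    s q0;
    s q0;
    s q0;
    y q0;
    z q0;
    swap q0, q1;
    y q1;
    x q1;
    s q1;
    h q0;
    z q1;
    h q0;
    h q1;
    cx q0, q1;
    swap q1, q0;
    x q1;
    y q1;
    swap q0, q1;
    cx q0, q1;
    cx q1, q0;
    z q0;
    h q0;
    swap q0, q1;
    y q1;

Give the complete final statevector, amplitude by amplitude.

The final amplitudes are -I/2 on |00>, I/2 on |01>, I/2 on |10>, I/2 on |11>. Key observation: gates 1-4 undo each other exactly, leaving only the rest of the circuit to track.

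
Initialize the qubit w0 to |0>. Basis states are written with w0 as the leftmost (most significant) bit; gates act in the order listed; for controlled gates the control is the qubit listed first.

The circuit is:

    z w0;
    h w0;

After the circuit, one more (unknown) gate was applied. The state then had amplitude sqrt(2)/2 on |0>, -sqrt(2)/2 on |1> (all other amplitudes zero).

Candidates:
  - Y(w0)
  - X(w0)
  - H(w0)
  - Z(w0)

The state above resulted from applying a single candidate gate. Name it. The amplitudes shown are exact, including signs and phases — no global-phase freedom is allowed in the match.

It was Z(w0) that produced the state shown.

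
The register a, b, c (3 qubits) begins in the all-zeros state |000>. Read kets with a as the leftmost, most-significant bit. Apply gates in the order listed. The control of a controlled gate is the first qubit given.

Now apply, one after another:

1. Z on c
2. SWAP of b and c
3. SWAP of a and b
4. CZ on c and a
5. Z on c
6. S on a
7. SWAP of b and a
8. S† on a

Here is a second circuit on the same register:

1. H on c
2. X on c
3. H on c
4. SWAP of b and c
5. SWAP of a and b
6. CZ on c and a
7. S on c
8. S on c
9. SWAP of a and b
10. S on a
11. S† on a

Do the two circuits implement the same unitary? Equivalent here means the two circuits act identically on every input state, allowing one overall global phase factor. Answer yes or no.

No: there is an input state on which the two circuits produce genuinely different outputs (not merely differing by a phase).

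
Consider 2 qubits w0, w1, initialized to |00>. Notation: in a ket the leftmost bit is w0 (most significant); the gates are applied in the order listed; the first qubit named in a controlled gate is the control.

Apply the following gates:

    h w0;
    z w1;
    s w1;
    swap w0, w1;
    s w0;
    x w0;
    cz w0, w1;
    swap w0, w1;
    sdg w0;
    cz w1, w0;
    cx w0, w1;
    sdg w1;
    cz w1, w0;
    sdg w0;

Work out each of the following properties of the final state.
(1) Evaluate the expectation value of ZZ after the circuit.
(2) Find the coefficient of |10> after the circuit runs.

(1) The observable ZZ averages to -1.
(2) |10> carries amplitude -sqrt(2)/2 in the final state.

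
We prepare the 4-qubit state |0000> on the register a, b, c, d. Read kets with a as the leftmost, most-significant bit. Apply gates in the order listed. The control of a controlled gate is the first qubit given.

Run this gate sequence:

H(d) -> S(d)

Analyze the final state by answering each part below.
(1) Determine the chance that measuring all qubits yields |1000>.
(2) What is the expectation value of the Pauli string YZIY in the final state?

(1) The probability of measuring |1000> is 0.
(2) In the final state, YZIY has expectation 0.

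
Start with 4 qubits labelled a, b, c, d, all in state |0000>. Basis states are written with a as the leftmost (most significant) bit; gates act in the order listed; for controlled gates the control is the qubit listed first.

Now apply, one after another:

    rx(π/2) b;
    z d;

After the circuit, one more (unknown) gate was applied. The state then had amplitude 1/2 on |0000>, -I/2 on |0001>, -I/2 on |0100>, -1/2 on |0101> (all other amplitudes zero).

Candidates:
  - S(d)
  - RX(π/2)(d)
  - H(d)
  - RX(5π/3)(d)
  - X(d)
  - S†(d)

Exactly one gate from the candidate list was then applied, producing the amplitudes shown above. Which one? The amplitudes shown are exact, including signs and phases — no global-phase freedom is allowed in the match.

The unique candidate consistent with the amplitudes is RX(π/2)(d).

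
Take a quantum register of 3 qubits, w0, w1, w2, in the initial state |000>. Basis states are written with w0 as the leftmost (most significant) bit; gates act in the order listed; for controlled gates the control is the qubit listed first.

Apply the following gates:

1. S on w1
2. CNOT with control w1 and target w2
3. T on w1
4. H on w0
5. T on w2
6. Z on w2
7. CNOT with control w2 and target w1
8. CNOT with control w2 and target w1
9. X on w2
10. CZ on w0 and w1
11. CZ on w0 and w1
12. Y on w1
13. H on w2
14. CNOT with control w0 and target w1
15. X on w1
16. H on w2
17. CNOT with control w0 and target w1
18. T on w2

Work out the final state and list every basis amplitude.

After the circuit, the state carries amplitude sqrt(2)*exp(3*I*pi/4)/2 on |001>, sqrt(2)*exp(3*I*pi/4)/2 on |101>, and 0 on every other basis state.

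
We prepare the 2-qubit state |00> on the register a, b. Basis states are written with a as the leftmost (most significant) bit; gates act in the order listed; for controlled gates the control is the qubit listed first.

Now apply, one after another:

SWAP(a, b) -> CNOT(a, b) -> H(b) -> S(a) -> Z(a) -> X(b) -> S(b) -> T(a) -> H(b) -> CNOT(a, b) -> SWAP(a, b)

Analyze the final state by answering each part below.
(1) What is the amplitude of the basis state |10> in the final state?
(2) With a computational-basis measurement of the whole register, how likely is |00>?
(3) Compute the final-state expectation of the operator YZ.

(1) The final state's coefficient on |10> equals 1/2 - I/2.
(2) The probability of measuring |00> is 1/2.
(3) In the final state, YZ has expectation -1.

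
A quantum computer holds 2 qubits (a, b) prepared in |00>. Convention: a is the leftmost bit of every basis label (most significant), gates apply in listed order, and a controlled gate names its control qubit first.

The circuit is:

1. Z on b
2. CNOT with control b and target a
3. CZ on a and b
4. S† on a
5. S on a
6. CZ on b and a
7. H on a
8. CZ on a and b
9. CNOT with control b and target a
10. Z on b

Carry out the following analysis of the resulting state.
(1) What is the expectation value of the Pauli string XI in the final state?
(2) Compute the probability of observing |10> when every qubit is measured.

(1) In the final state, XI has expectation 1.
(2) The probability of measuring |10> is 1/2.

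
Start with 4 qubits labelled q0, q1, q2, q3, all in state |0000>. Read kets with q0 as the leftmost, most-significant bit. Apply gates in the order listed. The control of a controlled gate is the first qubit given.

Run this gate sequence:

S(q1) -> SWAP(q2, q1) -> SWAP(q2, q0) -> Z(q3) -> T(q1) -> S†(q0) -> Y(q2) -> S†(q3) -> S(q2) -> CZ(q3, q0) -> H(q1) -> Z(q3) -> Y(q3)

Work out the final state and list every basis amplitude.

The final amplitudes are -sqrt(2)*I/2 on |0011>, -sqrt(2)*I/2 on |0111>, and 0 on every other basis state.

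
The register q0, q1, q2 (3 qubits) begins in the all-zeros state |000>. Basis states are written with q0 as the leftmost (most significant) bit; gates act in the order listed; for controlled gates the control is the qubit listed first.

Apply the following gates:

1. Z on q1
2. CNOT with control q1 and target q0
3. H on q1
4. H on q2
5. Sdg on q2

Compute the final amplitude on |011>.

The final state's coefficient on |011> equals -I/2.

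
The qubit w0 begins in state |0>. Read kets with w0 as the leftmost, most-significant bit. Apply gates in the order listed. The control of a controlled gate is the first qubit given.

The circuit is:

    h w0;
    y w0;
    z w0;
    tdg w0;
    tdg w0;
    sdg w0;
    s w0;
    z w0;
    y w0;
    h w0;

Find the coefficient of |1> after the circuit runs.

|1> carries amplitude -1/2 - I/2 in the final state.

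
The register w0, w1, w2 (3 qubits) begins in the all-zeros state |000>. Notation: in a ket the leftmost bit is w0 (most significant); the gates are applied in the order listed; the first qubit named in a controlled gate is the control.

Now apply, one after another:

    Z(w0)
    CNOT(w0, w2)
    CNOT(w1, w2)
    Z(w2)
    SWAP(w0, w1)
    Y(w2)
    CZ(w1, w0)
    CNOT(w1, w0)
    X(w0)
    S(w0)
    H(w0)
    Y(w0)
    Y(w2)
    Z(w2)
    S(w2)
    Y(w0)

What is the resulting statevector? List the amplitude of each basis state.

After the circuit, the state carries amplitude sqrt(2)*I/2 on |000>, -sqrt(2)*I/2 on |100>, and 0 on every other basis state.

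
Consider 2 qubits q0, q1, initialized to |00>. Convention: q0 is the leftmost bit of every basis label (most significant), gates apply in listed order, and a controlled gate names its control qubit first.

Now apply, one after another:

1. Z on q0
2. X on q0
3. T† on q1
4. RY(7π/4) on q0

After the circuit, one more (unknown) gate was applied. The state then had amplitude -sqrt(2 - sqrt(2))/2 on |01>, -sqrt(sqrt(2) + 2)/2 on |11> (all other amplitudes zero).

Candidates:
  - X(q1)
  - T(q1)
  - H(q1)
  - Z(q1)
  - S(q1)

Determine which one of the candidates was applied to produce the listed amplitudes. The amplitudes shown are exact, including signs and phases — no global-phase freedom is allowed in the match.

The applied gate was X(q1).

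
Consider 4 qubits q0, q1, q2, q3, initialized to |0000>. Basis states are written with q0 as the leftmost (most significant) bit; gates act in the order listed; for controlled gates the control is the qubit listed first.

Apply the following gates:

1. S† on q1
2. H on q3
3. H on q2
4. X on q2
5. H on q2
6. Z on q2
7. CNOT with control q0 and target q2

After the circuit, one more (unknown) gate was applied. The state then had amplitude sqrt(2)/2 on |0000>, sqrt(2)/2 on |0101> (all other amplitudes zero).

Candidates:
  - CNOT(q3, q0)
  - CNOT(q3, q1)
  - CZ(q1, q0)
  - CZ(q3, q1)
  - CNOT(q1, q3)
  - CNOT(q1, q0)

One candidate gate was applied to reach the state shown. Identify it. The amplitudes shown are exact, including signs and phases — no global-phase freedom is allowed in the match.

The unique candidate consistent with the amplitudes is CNOT(q3, q1). Key observation: the block from step 3 through step 6 cancels to the identity and can be dropped.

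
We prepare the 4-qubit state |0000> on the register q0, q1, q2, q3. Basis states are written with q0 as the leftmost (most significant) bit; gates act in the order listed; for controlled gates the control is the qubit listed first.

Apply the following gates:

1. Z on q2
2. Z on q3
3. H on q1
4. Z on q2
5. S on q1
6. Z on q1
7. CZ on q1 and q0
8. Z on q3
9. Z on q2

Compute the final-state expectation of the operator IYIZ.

The observable IYIZ averages to -1.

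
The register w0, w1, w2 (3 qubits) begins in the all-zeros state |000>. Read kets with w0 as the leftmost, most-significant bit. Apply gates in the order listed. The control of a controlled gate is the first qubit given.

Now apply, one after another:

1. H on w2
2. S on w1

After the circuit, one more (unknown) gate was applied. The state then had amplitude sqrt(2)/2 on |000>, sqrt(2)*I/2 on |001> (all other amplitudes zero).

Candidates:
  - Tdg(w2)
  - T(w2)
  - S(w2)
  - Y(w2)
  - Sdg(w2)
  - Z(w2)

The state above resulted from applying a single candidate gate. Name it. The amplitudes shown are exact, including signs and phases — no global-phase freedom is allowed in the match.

It was S(w2) that produced the state shown.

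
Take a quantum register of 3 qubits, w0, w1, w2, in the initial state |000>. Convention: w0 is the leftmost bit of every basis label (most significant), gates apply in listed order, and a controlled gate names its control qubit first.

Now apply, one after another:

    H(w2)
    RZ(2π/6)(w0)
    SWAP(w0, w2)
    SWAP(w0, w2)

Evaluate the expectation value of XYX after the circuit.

In the final state, XYX has expectation 0. Key observation: the block from step 3 through step 4 cancels to the identity and can be dropped.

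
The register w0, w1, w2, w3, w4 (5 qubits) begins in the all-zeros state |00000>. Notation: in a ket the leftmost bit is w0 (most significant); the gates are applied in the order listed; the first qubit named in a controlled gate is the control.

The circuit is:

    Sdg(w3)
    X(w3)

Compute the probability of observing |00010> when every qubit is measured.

Outcome |00010> occurs with probability 1.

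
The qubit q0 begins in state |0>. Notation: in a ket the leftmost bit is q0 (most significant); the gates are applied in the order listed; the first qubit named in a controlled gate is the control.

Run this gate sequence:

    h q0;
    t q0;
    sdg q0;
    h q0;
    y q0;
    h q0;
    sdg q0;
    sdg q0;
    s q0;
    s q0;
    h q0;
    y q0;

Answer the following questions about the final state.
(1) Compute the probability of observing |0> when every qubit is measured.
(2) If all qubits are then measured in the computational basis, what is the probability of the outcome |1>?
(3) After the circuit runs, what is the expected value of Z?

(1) The probability of measuring |0> is sqrt(2)/4 + 1/2. Key observation: gates 5-12 undo each other exactly, leaving only the rest of the circuit to track.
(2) A full measurement returns |1> with probability 1/2 - sqrt(2)/4.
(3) The expectation value of Z is sqrt(2)/2.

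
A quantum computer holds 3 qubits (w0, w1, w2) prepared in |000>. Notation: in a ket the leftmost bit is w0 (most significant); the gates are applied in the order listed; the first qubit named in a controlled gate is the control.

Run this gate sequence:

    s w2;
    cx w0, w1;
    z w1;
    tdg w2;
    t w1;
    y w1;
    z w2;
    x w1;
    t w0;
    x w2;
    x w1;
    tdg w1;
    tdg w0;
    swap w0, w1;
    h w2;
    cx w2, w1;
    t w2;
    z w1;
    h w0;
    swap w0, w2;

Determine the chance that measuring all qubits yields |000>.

Outcome |000> occurs with probability 1/4.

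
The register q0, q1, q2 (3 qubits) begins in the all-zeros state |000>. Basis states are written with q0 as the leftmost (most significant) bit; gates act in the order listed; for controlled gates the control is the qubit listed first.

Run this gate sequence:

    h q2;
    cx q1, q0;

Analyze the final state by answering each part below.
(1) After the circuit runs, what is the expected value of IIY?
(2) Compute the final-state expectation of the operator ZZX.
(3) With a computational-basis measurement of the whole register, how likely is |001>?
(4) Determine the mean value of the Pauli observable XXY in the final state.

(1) The observable IIY averages to 0.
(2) The expectation value of ZZX is 1.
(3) A full measurement returns |001> with probability 1/2.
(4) In the final state, XXY has expectation 0.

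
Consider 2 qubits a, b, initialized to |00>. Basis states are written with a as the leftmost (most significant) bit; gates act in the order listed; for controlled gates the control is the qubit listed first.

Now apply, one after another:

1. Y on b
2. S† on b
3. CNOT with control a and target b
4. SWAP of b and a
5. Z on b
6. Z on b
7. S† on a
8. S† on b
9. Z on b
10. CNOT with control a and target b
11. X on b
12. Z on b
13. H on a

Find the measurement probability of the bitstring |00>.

The probability of measuring |00> is 1/2.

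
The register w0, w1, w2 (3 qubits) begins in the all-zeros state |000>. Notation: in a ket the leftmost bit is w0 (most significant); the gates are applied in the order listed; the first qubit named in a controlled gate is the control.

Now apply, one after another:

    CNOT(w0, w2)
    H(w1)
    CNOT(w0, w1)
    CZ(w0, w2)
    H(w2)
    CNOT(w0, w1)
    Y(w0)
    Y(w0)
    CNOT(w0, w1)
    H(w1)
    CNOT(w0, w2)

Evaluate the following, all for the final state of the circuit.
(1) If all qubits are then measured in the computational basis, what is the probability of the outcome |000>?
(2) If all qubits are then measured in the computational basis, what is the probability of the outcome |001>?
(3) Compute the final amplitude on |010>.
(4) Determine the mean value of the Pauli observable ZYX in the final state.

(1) The probability of measuring |000> is 1/2.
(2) A full measurement returns |001> with probability 1/2.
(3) |010> carries amplitude 0 in the final state.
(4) The expectation value of ZYX is 0.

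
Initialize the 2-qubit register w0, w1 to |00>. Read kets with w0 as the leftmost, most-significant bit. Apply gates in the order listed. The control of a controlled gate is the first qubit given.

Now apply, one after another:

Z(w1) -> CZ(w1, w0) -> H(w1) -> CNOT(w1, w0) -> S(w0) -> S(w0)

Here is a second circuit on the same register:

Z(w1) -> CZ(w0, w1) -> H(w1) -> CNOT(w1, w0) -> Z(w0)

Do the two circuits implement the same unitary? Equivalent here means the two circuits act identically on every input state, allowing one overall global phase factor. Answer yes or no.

Yes, they are equivalent — the unitaries differ by at most a global phase.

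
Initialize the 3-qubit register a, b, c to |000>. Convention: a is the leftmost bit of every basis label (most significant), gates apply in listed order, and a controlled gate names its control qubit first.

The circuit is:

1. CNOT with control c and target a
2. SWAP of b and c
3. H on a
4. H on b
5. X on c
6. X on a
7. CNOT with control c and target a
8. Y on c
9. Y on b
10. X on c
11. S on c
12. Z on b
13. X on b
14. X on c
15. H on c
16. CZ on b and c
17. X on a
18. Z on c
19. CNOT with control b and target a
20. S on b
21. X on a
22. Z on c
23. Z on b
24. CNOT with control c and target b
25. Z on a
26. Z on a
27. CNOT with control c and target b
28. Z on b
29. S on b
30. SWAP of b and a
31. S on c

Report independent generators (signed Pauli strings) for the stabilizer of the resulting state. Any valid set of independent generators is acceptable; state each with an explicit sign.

The final state is stabilized by the group generated by -XIZ, +IXI, +ZIY; other independent generating sets are equally valid. Key observation: gates 23-28 undo each other exactly, leaving only the rest of the circuit to track.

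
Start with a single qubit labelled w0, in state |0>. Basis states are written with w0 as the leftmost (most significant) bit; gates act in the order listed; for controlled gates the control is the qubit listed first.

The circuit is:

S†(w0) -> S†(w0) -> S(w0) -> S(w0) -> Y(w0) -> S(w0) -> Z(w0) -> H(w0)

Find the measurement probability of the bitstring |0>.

Outcome |0> occurs with probability 1/2. Key observation: steps 1-4 multiply out to the identity, so the circuit reduces to the remaining gates.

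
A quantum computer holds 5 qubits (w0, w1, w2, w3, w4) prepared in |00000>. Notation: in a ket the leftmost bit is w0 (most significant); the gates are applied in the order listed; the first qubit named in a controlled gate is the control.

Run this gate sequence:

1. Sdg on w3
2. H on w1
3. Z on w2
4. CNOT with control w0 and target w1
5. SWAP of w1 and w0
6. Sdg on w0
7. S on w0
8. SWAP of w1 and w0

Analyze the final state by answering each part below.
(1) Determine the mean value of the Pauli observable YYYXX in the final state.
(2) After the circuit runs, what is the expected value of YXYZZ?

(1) The observable YYYXX averages to 0.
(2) The observable YXYZZ averages to 0.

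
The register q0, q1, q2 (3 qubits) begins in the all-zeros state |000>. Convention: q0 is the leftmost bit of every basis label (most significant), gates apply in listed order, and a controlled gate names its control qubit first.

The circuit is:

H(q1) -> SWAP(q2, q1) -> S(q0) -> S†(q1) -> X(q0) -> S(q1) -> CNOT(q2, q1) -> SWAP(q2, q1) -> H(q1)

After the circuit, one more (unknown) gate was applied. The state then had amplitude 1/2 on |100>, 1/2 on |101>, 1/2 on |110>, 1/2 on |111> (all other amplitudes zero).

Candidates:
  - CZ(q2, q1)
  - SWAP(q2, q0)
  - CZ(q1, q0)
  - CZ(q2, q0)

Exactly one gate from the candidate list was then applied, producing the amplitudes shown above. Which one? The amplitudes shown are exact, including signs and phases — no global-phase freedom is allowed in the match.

It was CZ(q2, q1) that produced the state shown.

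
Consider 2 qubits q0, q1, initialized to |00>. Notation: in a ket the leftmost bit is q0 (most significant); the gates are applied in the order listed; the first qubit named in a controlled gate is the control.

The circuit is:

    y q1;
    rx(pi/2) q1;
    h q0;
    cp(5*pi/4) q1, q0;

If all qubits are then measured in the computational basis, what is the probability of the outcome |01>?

A full measurement returns |01> with probability 1/4.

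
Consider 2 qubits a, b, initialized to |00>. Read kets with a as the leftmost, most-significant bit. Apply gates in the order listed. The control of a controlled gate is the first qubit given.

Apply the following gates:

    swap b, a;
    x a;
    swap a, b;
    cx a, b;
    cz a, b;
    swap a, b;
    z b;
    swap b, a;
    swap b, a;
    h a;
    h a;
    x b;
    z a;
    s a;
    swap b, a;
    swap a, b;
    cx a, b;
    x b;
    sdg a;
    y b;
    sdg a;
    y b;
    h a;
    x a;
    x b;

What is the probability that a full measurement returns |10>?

The probability of measuring |10> is 1/2.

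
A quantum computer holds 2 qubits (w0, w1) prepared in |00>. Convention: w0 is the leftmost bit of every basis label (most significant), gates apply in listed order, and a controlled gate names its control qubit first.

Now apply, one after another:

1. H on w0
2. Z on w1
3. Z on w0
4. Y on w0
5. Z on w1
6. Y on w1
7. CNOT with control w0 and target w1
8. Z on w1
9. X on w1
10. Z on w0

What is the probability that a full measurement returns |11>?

The probability of measuring |11> is 1/2.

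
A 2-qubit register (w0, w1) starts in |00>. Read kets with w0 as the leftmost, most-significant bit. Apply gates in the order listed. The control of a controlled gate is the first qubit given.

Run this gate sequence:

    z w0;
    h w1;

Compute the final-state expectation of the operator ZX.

In the final state, ZX has expectation 1.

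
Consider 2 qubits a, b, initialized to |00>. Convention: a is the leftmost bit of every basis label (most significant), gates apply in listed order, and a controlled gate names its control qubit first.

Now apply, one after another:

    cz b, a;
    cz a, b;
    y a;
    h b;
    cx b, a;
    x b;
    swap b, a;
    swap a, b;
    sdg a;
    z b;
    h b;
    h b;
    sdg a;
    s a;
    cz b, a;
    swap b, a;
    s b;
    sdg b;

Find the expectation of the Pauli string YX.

In the final state, YX has expectation -1.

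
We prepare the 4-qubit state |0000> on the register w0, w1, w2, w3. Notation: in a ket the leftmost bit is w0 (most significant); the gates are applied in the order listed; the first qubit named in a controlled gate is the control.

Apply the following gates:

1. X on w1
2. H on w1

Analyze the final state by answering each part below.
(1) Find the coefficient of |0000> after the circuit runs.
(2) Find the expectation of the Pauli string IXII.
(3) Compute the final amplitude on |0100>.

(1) |0000> carries amplitude sqrt(2)/2 in the final state.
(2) In the final state, IXII has expectation -1.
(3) |0100> carries amplitude -sqrt(2)/2 in the final state.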